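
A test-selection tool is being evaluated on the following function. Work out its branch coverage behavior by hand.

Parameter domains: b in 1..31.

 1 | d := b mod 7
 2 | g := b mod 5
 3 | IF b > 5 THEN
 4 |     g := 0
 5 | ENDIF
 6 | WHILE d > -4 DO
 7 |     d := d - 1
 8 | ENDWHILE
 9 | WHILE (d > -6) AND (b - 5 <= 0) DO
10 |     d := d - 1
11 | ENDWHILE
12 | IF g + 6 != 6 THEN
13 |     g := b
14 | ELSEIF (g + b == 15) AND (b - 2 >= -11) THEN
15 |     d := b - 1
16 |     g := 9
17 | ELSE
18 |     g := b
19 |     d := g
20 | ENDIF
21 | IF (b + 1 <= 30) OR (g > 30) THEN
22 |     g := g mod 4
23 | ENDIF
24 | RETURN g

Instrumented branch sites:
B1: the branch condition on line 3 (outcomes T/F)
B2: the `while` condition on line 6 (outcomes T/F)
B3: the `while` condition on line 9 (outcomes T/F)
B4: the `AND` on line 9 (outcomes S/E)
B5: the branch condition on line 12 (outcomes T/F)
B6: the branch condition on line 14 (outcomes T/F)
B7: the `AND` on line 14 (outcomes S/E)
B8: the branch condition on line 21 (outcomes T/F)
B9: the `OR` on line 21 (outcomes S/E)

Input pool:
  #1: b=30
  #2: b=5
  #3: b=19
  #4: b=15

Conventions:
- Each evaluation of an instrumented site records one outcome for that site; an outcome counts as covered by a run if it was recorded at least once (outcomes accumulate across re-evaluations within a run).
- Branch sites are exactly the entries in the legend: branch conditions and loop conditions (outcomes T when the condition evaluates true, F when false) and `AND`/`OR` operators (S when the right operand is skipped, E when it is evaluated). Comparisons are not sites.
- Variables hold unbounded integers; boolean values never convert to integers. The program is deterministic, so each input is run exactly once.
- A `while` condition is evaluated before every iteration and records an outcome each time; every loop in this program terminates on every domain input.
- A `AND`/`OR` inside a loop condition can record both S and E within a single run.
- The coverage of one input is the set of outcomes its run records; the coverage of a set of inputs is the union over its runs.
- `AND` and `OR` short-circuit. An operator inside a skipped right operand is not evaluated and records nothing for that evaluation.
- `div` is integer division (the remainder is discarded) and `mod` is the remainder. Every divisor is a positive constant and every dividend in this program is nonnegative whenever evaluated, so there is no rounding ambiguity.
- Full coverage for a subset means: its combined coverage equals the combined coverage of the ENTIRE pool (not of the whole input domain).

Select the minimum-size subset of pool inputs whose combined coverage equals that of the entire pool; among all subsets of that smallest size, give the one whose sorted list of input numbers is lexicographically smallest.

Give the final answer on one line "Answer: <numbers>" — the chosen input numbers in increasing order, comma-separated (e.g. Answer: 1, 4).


run #1 (b=30) records B1=T, B2=T, B2=F, B3=F, B4=E, B5=F, B6=F, B7=S, B8=F, B9=E
run #2 (b=5) records B1=F, B2=T, B2=F, B3=T, B3=F, B4=S, B4=E, B5=F, B6=F, B7=S, B8=T, B9=S
run #3 (b=19) records B1=T, B2=T, B2=F, B3=F, B4=E, B5=F, B6=F, B7=S, B8=T, B9=S
run #4 (b=15) records B1=T, B2=T, B2=F, B3=F, B4=E, B5=F, B6=T, B7=E, B8=T, B9=S
together the pool reaches 17 outcomes: B1=T, B1=F, B2=T, B2=F, B3=T, B3=F, B4=S, B4=E, B5=F, B6=T, B6=F, B7=S, B7=E, B8=T, B8=F, B9=S, B9=E
no size-1 subset reaches all 17 outcomes (best union: 12/17)
no size-2 subset reaches all 17 outcomes (best union: 15/17)
inputs {1, 2, 4} (size 3) cover everything; no size-3 subset with a lexicographically smaller index list covers all 17
Answer: 1, 2, 4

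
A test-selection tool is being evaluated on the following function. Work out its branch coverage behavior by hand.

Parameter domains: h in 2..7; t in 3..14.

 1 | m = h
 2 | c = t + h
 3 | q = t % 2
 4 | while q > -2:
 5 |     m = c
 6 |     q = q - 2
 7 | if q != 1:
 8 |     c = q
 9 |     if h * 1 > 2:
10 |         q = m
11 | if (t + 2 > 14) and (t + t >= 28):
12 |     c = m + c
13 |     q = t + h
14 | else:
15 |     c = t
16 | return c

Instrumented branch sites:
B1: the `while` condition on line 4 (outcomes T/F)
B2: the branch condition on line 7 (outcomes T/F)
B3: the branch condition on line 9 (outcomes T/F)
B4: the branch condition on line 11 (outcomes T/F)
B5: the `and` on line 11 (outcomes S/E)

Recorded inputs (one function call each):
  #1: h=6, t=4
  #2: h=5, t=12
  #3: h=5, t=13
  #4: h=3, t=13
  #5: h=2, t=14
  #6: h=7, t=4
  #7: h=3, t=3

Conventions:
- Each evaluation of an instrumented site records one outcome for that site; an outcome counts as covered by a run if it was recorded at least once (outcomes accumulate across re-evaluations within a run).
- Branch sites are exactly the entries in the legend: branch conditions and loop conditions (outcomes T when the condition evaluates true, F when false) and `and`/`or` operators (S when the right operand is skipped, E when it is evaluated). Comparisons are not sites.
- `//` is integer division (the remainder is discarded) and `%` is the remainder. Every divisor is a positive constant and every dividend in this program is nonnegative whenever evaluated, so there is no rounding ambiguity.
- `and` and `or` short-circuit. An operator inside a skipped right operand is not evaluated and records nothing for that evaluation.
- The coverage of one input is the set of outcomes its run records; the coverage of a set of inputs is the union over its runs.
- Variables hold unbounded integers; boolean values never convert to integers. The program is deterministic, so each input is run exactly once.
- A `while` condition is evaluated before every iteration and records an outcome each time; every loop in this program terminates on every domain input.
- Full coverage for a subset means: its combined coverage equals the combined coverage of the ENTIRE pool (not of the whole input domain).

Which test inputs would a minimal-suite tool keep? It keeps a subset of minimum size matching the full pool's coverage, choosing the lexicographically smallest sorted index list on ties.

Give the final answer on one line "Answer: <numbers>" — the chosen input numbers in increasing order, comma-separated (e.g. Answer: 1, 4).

input #1, h=6, t=4: outcomes B1=T, B1=F, B2=T, B3=T, B4=F, B5=S
input #2, h=5, t=12: outcomes B1=T, B1=F, B2=T, B3=T, B4=F, B5=S
input #3, h=5, t=13: outcomes B1=T, B1=F, B2=T, B3=T, B4=F, B5=E
input #4, h=3, t=13: outcomes B1=T, B1=F, B2=T, B3=T, B4=F, B5=E
input #5, h=2, t=14: outcomes B1=T, B1=F, B2=T, B3=F, B4=T, B5=E
input #6, h=7, t=4: outcomes B1=T, B1=F, B2=T, B3=T, B4=F, B5=S
input #7, h=3, t=3: outcomes B1=T, B1=F, B2=T, B3=T, B4=F, B5=S
together the pool reaches 9 outcomes: B1=T, B1=F, B2=T, B3=T, B3=F, B4=T, B4=F, B5=S, B5=E
no size-1 subset reaches all 9 outcomes (best union: 6/9)
the canonical winner is {1, 5}: size 2, full 9-outcome coverage, earliest index list among size-2 covers

Answer: 1, 5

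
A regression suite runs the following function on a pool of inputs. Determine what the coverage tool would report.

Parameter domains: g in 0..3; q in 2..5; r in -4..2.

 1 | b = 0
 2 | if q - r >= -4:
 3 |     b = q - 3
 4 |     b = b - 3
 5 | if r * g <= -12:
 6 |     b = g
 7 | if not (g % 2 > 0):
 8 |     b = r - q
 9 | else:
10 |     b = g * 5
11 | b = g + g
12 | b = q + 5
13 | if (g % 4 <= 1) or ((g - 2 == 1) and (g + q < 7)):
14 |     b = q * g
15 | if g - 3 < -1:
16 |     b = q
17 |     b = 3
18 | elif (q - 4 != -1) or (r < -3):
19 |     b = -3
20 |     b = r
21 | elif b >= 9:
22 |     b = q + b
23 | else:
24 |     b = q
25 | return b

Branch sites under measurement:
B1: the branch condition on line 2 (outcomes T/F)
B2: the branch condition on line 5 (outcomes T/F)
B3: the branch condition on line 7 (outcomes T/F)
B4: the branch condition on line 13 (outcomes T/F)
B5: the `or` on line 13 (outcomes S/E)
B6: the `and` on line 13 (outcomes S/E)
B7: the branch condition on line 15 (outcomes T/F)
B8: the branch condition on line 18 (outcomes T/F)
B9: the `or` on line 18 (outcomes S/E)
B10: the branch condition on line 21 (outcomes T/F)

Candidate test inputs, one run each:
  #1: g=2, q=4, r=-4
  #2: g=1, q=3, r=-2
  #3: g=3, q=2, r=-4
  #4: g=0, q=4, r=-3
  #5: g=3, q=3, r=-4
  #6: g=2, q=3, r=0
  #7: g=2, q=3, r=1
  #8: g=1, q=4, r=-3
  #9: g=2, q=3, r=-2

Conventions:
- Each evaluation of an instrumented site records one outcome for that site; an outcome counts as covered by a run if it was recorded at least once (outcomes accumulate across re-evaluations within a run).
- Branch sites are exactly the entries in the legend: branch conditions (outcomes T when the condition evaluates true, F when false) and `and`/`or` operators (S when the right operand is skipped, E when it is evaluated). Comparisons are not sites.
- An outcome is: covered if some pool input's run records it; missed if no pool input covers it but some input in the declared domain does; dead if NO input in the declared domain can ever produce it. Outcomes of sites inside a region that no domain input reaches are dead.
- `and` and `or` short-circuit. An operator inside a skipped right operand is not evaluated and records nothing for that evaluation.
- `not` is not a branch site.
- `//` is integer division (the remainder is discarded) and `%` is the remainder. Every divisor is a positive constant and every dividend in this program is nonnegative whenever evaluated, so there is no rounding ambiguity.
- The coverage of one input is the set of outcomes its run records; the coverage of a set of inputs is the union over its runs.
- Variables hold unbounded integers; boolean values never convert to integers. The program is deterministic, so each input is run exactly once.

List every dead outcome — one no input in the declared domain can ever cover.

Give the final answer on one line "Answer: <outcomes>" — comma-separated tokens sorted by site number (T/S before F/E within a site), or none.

sweeping the full domain (112 inputs) for each outcome:
  B1=F: never recorded by any domain input -> dead
  reachable outcomes have witnesses, e.g. B1=T (e.g. g=0, q=2, r=-4), B2=T (e.g. g=3, q=2, r=-4), B2=F (e.g. g=0, q=2, r=-4), B3=T (e.g. g=0, q=2, r=-4)

Answer: B1=F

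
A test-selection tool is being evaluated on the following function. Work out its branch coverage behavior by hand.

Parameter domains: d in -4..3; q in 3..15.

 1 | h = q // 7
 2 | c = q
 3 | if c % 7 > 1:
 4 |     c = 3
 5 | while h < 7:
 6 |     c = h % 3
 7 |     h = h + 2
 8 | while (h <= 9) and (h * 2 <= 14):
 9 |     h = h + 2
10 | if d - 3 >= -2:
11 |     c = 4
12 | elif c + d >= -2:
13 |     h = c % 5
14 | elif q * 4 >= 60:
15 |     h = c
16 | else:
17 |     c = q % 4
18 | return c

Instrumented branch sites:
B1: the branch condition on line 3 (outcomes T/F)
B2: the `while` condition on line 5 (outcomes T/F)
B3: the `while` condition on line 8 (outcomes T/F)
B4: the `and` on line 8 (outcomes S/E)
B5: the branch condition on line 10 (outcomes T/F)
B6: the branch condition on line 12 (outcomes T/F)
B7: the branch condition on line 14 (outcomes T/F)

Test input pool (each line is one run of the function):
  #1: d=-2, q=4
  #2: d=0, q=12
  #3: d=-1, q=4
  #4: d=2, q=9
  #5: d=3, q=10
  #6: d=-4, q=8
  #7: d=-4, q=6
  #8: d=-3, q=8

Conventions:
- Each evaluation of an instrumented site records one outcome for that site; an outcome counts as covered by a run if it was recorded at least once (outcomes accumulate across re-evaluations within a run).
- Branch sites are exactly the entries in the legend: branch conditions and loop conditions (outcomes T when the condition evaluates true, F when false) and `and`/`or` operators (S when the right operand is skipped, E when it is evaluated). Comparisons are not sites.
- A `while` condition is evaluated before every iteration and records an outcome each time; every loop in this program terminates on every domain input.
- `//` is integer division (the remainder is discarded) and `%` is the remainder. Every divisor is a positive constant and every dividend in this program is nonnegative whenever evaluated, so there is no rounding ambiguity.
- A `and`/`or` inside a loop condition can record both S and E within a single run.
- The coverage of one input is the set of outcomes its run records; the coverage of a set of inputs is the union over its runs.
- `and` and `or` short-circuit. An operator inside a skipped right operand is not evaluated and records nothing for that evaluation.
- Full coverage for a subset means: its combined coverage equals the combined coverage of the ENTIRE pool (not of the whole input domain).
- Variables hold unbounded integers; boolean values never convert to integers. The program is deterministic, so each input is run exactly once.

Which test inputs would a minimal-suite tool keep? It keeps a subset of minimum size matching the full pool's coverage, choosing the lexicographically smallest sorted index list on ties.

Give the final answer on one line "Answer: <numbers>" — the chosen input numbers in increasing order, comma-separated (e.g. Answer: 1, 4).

run #1 (d=-2, q=4) runs B1->T, B2->T, B2->T, B2->T, B2->T, B2->F, B4->E, B3->F, B5->F, B6->T; records B1=T, B2=T, B2=F, B3=F, B4=E, B5=F, B6=T
run #2 (d=0, q=12) runs B1->T, B2->T, B2->T, B2->T, B2->F, B4->E, B3->T, B4->E, B3->F, B5->F, B6->T; records B1=T, B2=T, B2=F, B3=T, B3=F, B4=E, B5=F, B6=T
run #3 (d=-1, q=4) runs B1->T, B2->T, B2->T, B2->T, B2->T, B2->F, B4->E, B3->F, B5->F, B6->T; records B1=T, B2=T, B2=F, B3=F, B4=E, B5=F, B6=T
run #4 (d=2, q=9) runs B1->T, B2->T, B2->T, B2->T, B2->F, B4->E, B3->T, B4->E, B3->F, B5->T; records B1=T, B2=T, B2=F, B3=T, B3=F, B4=E, B5=T
run #5 (d=3, q=10) runs B1->T, B2->T, B2->T, B2->T, B2->F, B4->E, B3->T, B4->E, B3->F, B5->T; records B1=T, B2=T, B2=F, B3=T, B3=F, B4=E, B5=T
run #6 (d=-4, q=8) runs B1->F, B2->T, B2->T, B2->T, B2->F, B4->E, B3->T, B4->E, B3->F, B5->F, B6->T; records B1=F, B2=T, B2=F, B3=T, B3=F, B4=E, B5=F, B6=T
run #7 (d=-4, q=6) runs B1->T, B2->T, B2->T, B2->T, B2->T, B2->F, B4->E, B3->F, B5->F, B6->F, B7->F; records B1=T, B2=T, B2=F, B3=F, B4=E, B5=F, B6=F, B7=F
run #8 (d=-3, q=8) runs B1->F, B2->T, B2->T, B2->T, B2->F, B4->E, B3->T, B4->E, B3->F, B5->F, B6->T; records B1=F, B2=T, B2=F, B3=T, B3=F, B4=E, B5=F, B6=T
pool-wide coverage (12 outcomes): B1=T, B1=F, B2=T, B2=F, B3=T, B3=F, B4=E, B5=T, B5=F, B6=T, B6=F, B7=F
checked all size-1 subsets: none covers 12 outcomes (max 8/12)
checked all size-2 subsets: none covers 12 outcomes (max 11/12)
the canonical winner is {4, 6, 7}: size 3, full 12-outcome coverage, earliest index list among size-3 covers

Answer: 4, 6, 7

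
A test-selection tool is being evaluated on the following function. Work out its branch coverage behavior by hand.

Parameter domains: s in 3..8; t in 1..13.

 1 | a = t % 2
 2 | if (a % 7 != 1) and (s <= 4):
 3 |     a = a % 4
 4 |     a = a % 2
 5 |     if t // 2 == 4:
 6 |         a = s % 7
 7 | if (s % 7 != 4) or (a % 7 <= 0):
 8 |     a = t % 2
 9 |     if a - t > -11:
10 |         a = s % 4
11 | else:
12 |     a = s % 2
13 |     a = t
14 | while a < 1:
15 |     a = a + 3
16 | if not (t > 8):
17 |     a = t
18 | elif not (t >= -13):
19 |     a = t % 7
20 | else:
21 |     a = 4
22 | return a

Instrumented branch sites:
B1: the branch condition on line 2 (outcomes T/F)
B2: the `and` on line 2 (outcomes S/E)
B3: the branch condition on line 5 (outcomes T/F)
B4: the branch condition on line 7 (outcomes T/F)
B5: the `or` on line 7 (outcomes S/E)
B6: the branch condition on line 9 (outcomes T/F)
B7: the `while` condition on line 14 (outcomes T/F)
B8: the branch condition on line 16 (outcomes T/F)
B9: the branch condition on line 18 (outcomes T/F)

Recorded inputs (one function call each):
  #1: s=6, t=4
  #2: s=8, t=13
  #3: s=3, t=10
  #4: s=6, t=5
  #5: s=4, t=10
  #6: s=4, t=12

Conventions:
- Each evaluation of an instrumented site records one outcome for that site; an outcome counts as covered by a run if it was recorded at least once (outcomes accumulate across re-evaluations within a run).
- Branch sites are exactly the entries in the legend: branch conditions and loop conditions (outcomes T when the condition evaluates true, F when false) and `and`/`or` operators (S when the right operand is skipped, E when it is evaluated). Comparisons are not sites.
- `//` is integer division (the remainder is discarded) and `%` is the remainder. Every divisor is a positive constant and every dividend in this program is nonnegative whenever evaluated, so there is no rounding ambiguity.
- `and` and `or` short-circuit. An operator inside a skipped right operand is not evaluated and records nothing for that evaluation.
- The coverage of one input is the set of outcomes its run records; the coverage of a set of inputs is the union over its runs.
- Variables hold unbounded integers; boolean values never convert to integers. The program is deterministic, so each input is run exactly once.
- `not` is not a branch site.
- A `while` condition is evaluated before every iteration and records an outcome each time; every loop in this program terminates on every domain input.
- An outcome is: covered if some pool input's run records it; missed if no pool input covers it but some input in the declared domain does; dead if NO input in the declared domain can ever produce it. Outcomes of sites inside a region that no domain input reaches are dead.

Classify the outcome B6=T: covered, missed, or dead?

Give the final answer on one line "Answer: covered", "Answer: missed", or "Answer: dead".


B6=T is recorded by pool input(s) 1, 3, 4, 5 -> covered
Answer: covered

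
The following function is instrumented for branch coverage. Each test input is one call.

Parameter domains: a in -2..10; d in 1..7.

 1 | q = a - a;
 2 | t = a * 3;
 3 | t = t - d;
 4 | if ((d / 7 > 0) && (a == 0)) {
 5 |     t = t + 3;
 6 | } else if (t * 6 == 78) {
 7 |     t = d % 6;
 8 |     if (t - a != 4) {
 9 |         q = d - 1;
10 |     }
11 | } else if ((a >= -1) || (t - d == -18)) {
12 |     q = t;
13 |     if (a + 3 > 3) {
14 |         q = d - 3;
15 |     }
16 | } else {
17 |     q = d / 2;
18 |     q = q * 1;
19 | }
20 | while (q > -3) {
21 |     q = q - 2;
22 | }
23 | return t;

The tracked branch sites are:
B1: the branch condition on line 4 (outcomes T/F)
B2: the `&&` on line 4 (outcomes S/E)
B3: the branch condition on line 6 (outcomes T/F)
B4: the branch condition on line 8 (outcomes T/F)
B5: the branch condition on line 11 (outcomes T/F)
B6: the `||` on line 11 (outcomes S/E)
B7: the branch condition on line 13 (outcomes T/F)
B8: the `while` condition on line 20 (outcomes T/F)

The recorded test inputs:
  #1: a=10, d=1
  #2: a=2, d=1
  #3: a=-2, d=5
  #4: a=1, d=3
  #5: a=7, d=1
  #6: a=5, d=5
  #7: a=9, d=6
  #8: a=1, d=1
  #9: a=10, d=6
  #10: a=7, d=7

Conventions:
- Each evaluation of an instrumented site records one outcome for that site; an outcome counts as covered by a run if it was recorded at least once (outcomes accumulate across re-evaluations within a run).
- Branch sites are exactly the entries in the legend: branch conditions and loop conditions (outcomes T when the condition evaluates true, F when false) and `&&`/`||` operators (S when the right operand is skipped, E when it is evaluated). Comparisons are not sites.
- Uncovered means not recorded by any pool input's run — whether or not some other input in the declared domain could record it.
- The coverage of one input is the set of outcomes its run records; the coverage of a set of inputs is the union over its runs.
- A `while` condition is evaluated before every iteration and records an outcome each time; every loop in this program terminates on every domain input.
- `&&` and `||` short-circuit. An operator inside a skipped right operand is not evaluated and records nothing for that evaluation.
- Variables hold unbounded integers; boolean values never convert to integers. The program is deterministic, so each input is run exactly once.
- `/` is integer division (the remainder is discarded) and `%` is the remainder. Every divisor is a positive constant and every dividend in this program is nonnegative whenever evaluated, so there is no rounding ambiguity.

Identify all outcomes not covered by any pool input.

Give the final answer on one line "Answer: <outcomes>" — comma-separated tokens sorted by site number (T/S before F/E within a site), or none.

run #1 (a=10, d=1) records B1=F, B2=S, B3=F, B5=T, B6=S, B7=T, B8=T, B8=F
run #2 (a=2, d=1) records B1=F, B2=S, B3=F, B5=T, B6=S, B7=T, B8=T, B8=F
run #3 (a=-2, d=5) records B1=F, B2=S, B3=F, B5=F, B6=E, B8=T, B8=F
run #4 (a=1, d=3) records B1=F, B2=S, B3=F, B5=T, B6=S, B7=T, B8=T, B8=F
run #5 (a=7, d=1) records B1=F, B2=S, B3=F, B5=T, B6=S, B7=T, B8=T, B8=F
run #6 (a=5, d=5) records B1=F, B2=S, B3=F, B5=T, B6=S, B7=T, B8=T, B8=F
run #7 (a=9, d=6) records B1=F, B2=S, B3=F, B5=T, B6=S, B7=T, B8=T, B8=F
run #8 (a=1, d=1) records B1=F, B2=S, B3=F, B5=T, B6=S, B7=T, B8=T, B8=F
run #9 (a=10, d=6) records B1=F, B2=S, B3=F, B5=T, B6=S, B7=T, B8=T, B8=F
run #10 (a=7, d=7) records B1=F, B2=E, B3=F, B5=T, B6=S, B7=T, B8=T, B8=F
union over the pool: B1=F, B2=S, B2=E, B3=F, B5=T, B5=F, B6=S, B6=E, B7=T, B8=T, B8=F
uncovered (5 of 16): B1=T, B3=T, B4=T, B4=F, B7=F

Answer: B1=T, B3=T, B4=T, B4=F, B7=F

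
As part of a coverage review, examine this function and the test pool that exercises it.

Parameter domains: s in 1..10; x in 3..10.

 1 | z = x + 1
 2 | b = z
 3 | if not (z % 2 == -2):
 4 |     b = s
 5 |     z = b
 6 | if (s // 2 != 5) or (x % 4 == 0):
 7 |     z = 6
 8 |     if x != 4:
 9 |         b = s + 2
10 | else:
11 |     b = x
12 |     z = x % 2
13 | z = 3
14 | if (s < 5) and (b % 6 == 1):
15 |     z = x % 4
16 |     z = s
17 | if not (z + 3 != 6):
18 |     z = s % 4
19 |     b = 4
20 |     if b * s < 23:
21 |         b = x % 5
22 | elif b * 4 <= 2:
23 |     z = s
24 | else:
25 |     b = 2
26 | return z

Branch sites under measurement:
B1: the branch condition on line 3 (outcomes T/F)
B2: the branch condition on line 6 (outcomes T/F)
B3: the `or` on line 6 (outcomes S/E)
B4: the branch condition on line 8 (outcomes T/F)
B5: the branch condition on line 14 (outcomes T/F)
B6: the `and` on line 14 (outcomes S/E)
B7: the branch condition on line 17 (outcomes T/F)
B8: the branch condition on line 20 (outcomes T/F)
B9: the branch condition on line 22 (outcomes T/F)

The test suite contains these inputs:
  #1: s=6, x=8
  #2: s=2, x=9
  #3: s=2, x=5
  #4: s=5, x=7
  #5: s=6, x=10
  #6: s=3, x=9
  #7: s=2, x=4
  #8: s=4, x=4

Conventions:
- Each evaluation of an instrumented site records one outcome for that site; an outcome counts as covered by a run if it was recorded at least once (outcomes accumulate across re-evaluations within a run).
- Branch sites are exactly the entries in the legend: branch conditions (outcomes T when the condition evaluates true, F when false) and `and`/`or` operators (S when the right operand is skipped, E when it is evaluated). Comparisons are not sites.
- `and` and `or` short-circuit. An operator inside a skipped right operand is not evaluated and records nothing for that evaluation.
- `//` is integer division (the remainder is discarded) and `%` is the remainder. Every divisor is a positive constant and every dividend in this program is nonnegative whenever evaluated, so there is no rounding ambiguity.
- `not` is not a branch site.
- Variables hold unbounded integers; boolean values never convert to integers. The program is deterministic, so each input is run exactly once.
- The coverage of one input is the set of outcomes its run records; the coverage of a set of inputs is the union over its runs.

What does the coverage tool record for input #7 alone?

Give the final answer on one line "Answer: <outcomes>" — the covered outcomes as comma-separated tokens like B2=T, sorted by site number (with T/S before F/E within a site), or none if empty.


Tracing the run of input #7 (s=2, x=4):
  B1->T, B3->S, B2->T, B4->F, B6->E, B5->F, B7->T, B8->T
collecting distinct outcomes: B1=T, B2=T, B3=S, B4=F, B5=F, B6=E, B7=T, B8=T
Answer: B1=T, B2=T, B3=S, B4=F, B5=F, B6=E, B7=T, B8=T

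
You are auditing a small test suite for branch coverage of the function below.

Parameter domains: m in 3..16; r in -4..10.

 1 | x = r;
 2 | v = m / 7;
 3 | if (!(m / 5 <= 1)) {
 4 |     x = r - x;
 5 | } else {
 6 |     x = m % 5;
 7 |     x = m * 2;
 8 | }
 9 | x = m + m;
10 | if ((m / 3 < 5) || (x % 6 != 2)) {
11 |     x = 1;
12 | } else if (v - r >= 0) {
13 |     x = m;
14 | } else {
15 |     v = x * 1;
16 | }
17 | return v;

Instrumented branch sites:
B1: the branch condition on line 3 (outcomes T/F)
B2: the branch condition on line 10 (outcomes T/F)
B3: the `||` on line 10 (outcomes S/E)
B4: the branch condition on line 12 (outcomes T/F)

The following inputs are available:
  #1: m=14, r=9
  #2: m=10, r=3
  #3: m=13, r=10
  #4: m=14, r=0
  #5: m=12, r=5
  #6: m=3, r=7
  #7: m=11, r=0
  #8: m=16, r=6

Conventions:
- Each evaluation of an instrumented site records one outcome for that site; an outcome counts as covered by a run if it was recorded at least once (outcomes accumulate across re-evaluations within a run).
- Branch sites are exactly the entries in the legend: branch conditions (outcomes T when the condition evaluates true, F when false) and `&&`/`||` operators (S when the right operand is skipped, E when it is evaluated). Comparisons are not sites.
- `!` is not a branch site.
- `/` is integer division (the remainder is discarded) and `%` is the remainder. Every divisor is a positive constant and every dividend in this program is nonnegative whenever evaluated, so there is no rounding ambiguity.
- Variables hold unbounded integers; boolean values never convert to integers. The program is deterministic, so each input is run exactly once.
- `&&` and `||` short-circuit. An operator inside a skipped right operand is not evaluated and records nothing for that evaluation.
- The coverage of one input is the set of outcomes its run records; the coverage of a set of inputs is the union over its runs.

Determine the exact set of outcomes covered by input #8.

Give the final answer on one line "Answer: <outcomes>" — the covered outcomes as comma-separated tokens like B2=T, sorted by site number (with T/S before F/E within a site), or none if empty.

Event log for input #8 (m=16, r=6):
  B1->T, B3->E, B2->F, B4->F
collecting distinct outcomes: B1=T, B2=F, B3=E, B4=F

Answer: B1=T, B2=F, B3=E, B4=F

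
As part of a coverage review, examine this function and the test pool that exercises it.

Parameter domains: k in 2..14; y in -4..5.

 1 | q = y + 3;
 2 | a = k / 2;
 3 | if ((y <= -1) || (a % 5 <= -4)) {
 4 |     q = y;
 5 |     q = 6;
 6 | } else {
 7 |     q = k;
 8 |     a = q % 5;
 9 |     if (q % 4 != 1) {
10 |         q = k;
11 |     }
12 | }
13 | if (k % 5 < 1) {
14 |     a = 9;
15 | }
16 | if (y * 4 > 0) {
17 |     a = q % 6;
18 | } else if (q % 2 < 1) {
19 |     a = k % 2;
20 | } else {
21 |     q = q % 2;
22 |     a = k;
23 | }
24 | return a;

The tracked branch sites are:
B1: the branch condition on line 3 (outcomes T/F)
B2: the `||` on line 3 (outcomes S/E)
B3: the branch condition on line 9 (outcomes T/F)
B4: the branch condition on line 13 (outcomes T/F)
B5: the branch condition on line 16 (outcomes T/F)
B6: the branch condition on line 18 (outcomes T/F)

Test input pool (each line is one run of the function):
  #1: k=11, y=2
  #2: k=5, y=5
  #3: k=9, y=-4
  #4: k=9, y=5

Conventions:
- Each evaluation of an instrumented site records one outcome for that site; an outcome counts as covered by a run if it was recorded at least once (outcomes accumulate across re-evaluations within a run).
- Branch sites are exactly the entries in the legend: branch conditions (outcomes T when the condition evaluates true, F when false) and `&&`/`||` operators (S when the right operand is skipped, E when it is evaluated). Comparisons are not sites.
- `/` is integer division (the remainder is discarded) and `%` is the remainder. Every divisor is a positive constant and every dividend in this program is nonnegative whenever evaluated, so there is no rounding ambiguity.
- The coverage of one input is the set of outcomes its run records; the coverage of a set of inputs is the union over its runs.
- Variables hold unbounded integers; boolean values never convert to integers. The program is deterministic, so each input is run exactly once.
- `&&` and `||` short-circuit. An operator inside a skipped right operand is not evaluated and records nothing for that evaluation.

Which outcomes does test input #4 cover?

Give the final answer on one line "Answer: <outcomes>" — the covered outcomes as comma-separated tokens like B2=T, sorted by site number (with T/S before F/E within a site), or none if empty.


Tracing the run of input #4 (k=9, y=5):
  B2->E, B1->F, B3->F, B4->F, B5->T
deduplicating events, the covered set is: B1=F, B2=E, B3=F, B4=F, B5=T
Answer: B1=F, B2=E, B3=F, B4=F, B5=T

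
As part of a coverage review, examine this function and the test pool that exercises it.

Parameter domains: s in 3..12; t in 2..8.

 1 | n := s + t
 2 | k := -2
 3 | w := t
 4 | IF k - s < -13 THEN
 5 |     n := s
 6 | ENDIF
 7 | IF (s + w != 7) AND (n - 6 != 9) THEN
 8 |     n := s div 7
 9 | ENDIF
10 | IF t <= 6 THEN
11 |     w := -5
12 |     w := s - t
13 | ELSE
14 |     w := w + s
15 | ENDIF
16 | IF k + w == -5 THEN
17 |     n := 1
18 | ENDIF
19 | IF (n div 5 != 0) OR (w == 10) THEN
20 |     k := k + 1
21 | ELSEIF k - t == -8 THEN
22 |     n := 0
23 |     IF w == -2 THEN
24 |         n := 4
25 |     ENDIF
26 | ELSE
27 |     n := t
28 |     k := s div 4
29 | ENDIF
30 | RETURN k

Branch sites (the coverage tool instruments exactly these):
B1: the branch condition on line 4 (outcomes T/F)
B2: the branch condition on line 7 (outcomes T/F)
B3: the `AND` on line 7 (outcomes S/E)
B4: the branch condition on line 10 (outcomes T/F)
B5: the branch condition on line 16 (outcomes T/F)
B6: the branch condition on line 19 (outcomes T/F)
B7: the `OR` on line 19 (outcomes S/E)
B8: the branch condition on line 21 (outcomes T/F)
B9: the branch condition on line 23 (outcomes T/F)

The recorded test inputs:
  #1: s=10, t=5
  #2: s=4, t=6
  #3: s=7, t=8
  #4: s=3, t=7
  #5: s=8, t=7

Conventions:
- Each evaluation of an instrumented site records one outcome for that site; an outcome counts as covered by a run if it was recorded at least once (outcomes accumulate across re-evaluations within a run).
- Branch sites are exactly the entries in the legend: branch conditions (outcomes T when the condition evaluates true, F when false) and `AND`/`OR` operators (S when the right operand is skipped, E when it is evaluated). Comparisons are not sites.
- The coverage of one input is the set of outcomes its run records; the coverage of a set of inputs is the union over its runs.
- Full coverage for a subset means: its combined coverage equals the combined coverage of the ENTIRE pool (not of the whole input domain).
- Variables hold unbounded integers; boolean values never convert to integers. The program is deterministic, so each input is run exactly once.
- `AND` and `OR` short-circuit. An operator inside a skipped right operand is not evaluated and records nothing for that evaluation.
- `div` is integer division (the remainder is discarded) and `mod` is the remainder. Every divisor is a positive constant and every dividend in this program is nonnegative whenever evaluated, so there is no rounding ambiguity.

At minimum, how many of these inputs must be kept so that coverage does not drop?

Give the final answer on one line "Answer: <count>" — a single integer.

test 1 (s=10, t=5) fires B1->F, B3->E, B2->F, B4->T, B5->F, B7->S, B6->T; hits B1=F, B2=F, B3=E, B4=T, B5=F, B6=T, B7=S
test 2 (s=4, t=6) fires B1->F, B3->E, B2->T, B4->T, B5->F, B7->E, B6->F, B8->T, B9->T; hits B1=F, B2=T, B3=E, B4=T, B5=F, B6=F, B7=E, B8=T, B9=T
test 3 (s=7, t=8) fires B1->F, B3->E, B2->F, B4->F, B5->F, B7->S, B6->T; hits B1=F, B2=F, B3=E, B4=F, B5=F, B6=T, B7=S
test 4 (s=3, t=7) fires B1->F, B3->E, B2->T, B4->F, B5->F, B7->E, B6->T; hits B1=F, B2=T, B3=E, B4=F, B5=F, B6=T, B7=E
test 5 (s=8, t=7) fires B1->F, B3->E, B2->F, B4->F, B5->F, B7->S, B6->T; hits B1=F, B2=F, B3=E, B4=F, B5=F, B6=T, B7=S
together the pool reaches 13 outcomes: B1=F, B2=T, B2=F, B3=E, B4=T, B4=F, B5=F, B6=T, B6=F, B7=S, B7=E, B8=T, B9=T
no size-1 subset reaches all 13 outcomes (best union: 9/13)
inputs {2, 3} (size 2) cover everything; no size-2 subset with a lexicographically smaller index list covers all 13

Answer: 2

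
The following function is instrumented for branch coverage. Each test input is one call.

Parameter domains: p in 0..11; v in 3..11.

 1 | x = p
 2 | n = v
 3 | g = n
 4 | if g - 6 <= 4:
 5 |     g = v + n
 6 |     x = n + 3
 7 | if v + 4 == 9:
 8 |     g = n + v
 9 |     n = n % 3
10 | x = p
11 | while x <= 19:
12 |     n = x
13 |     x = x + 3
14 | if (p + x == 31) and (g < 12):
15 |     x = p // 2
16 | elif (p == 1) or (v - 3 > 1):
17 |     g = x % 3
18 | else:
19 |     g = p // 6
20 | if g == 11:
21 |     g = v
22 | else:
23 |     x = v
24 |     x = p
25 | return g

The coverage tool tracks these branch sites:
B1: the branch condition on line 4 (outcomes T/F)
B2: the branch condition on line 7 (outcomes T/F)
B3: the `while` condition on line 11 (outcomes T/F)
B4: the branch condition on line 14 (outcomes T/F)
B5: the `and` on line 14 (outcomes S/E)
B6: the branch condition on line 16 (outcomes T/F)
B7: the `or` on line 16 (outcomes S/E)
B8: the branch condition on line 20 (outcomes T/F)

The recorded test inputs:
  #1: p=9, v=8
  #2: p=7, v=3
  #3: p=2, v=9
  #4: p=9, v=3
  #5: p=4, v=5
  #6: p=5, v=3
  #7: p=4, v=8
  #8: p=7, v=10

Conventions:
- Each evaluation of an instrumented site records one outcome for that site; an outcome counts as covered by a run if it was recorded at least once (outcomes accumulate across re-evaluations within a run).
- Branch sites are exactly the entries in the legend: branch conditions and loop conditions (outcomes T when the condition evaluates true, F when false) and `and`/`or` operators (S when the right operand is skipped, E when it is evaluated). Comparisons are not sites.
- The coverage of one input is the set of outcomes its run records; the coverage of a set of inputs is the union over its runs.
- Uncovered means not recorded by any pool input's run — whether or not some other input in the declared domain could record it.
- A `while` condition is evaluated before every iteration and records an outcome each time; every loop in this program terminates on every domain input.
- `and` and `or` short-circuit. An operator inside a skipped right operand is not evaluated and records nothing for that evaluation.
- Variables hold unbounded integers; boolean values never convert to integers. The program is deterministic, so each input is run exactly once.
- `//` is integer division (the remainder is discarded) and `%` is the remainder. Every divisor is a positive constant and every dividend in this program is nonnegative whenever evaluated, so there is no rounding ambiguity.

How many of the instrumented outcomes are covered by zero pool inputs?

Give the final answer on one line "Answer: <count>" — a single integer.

input #1, p=9, v=8: events B1->T, B2->F, B3->T, B3->T, B3->T, B3->T, B3->F, B5->S, B4->F, B7->E, B6->T, B8->F; outcomes B1=T, B2=F, B3=T, B3=F, B4=F, B5=S, B6=T, B7=E, B8=F
input #2, p=7, v=3: events B1->T, B2->F, B3->T, B3->T, B3->T, B3->T, B3->T, B3->F, B5->S, B4->F, B7->E, B6->F, B8->F; outcomes B1=T, B2=F, B3=T, B3=F, B4=F, B5=S, B6=F, B7=E, B8=F
input #3, p=2, v=9: events B1->T, B2->F, B3->T, B3->T, B3->T, B3->T, B3->T, B3->T, B3->F, B5->S, B4->F, B7->E, B6->T, B8->F; outcomes B1=T, B2=F, B3=T, B3=F, B4=F, B5=S, B6=T, B7=E, B8=F
input #4, p=9, v=3: events B1->T, B2->F, B3->T, B3->T, B3->T, B3->T, B3->F, B5->S, B4->F, B7->E, B6->F, B8->F; outcomes B1=T, B2=F, B3=T, B3=F, B4=F, B5=S, B6=F, B7=E, B8=F
input #5, p=4, v=5: events B1->T, B2->T, B3->T, B3->T, B3->T, B3->T, B3->T, B3->T, B3->F, B5->S, B4->F, B7->E, B6->T, B8->F; outcomes B1=T, B2=T, B3=T, B3=F, B4=F, B5=S, B6=T, B7=E, B8=F
input #6, p=5, v=3: events B1->T, B2->F, B3->T, B3->T, B3->T, B3->T, B3->T, B3->F, B5->S, B4->F, B7->E, B6->F, B8->F; outcomes B1=T, B2=F, B3=T, B3=F, B4=F, B5=S, B6=F, B7=E, B8=F
input #7, p=4, v=8: events B1->T, B2->F, B3->T, B3->T, B3->T, B3->T, B3->T, B3->T, B3->F, B5->S, B4->F, B7->E, B6->T, B8->F; outcomes B1=T, B2=F, B3=T, B3=F, B4=F, B5=S, B6=T, B7=E, B8=F
input #8, p=7, v=10: events B1->T, B2->F, B3->T, B3->T, B3->T, B3->T, B3->T, B3->F, B5->S, B4->F, B7->E, B6->T, B8->F; outcomes B1=T, B2=F, B3=T, B3=F, B4=F, B5=S, B6=T, B7=E, B8=F
union over the pool: B1=T, B2=T, B2=F, B3=T, B3=F, B4=F, B5=S, B6=T, B6=F, B7=E, B8=F
uncovered (5 of 16): B1=F, B4=T, B5=E, B7=S, B8=T

Answer: 5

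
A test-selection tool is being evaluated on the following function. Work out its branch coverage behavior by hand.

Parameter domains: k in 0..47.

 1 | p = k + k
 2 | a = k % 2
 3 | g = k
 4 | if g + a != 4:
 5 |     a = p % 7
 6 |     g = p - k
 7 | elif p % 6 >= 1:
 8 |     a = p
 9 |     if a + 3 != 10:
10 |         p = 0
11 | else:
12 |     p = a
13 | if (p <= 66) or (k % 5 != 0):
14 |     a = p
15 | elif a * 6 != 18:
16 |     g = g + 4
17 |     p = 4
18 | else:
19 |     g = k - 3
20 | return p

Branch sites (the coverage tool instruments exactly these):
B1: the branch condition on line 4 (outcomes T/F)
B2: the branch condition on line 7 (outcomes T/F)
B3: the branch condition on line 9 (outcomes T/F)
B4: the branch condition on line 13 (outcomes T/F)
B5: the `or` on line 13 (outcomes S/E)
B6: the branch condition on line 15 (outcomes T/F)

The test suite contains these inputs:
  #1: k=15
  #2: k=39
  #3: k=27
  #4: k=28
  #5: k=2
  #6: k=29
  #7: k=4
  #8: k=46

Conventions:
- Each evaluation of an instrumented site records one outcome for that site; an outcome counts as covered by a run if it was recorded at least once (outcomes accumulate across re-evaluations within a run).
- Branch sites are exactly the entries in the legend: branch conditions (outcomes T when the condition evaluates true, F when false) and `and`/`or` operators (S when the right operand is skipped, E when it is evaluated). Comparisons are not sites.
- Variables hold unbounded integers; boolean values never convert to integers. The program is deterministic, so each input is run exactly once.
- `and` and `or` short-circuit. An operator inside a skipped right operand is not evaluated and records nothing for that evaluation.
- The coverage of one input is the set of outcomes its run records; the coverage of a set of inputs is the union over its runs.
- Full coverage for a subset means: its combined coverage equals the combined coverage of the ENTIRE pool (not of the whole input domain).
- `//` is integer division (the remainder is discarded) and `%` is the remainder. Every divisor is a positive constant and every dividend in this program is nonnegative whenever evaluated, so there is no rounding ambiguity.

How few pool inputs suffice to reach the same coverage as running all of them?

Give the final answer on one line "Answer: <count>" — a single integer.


input #1 (k=15): covers B1=T, B4=T, B5=S
input #2 (k=39): covers B1=T, B4=T, B5=E
input #3 (k=27): covers B1=T, B4=T, B5=S
input #4 (k=28): covers B1=T, B4=T, B5=S
input #5 (k=2): covers B1=T, B4=T, B5=S
input #6 (k=29): covers B1=T, B4=T, B5=S
input #7 (k=4): covers B1=F, B2=T, B3=T, B4=T, B5=S
input #8 (k=46): covers B1=T, B4=T, B5=E
the full pool covers 7 outcomes: B1=T, B1=F, B2=T, B3=T, B4=T, B5=S, B5=E
size 1 is not enough: best union over all size-1 subsets is 5/7
inputs {2, 7} (size 2) cover everything; no size-2 subset with a lexicographically smaller index list covers all 7
Answer: 2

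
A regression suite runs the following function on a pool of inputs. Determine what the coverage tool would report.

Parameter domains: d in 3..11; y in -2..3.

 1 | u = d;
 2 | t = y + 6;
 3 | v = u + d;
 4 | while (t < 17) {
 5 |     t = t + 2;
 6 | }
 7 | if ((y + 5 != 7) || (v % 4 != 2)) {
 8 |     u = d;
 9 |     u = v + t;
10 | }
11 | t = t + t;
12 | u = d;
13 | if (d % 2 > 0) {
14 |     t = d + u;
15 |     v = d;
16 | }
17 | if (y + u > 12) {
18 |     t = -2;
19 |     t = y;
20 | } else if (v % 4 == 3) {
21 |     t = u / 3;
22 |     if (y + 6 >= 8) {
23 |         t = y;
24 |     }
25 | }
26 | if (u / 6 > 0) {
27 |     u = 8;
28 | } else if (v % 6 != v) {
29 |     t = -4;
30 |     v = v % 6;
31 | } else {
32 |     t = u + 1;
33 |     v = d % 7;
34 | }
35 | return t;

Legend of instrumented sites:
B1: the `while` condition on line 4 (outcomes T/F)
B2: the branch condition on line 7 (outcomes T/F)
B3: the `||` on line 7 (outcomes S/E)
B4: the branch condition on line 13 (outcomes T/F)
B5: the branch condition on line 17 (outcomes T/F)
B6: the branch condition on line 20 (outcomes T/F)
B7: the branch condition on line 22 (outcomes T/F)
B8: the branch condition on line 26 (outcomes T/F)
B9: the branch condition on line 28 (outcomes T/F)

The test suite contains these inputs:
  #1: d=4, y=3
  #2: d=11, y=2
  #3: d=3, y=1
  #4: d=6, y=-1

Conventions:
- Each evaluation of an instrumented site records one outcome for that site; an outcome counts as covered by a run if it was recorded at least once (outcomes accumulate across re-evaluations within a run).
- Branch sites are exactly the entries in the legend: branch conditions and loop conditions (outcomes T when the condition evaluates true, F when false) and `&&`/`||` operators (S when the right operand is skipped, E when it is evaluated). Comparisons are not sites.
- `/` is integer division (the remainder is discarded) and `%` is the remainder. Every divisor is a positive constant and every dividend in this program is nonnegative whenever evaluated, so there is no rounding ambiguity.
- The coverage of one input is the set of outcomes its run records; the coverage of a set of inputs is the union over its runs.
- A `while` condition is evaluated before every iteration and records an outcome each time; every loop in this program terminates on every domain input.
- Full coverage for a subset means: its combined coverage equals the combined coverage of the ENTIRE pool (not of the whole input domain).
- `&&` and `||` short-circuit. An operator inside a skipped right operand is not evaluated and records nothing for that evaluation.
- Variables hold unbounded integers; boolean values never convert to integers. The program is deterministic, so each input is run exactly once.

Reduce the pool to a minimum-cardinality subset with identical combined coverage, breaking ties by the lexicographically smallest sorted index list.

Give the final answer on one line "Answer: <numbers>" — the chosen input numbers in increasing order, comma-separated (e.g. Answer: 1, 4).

#1 (d=4, y=3) -> B1->T, B1->T, B1->T, B1->T, B1->F, B3->S, B2->T, B4->F, B5->F, B6->F, B8->F, B9->T; covered: B1=T, B1=F, B2=T, B3=S, B4=F, B5=F, B6=F, B8=F, B9=T
#2 (d=11, y=2) -> B1->T, B1->T, B1->T, B1->T, B1->T, B1->F, B3->E, B2->F, B4->T, B5->T, B8->T; covered: B1=T, B1=F, B2=F, B3=E, B4=T, B5=T, B8=T
#3 (d=3, y=1) -> B1->T, B1->T, B1->T, B1->T, B1->T, B1->F, B3->S, B2->T, B4->T, B5->F, B6->T, B7->F, B8->F, B9->F; covered: B1=T, B1=F, B2=T, B3=S, B4=T, B5=F, B6=T, B7=F, B8=F, B9=F
#4 (d=6, y=-1) -> B1->T, B1->T, B1->T, B1->T, B1->T, B1->T, B1->F, B3->S, B2->T, B4->F, B5->F, B6->F, B8->T; covered: B1=T, B1=F, B2=T, B3=S, B4=F, B5=F, B6=F, B8=T
pool-wide coverage (17 outcomes): B1=T, B1=F, B2=T, B2=F, B3=S, B3=E, B4=T, B4=F, B5=T, B5=F, B6=T, B6=F, B7=F, B8=T, B8=F, B9=T, B9=F
every size-1 subset falls short of the 17 outcomes (best: 10/17)
every size-2 subset falls short of the 17 outcomes (best: 14/17)
inputs {1, 2, 3} (size 3) cover everything; no size-3 subset with a lexicographically smaller index list covers all 17

Answer: 1, 2, 3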